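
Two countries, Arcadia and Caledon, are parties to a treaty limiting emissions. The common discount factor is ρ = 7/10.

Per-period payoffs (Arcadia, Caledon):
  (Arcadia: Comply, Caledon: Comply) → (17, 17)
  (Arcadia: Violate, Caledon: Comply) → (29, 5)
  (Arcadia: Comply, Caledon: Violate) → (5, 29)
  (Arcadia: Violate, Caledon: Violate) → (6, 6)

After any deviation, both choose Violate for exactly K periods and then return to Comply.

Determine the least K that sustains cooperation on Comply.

2

IC: ρ(1−ρ^K)/(1−ρ) ≥ (29−17)/(17−6) = 12/11.
With ρ = 7/10: need 1 − ρ^K ≥ 12/11·(1−7/10)/(7/10), i.e. ρ^K ≤ 0.5325.
Since (7/10)^1 = 0.7000 and (7/10)^2 = 0.4900, the smallest such K is 2.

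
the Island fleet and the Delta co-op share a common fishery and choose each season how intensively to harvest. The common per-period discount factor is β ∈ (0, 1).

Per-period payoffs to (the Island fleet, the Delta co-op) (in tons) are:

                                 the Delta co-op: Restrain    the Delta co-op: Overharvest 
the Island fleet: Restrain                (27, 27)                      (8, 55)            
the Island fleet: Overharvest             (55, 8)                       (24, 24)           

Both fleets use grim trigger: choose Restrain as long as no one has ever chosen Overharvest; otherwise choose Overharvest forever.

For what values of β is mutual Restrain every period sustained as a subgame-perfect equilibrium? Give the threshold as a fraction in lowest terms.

Cooperation forever yields 27 each period: 27/(1−β).
Deviating yields 55 once, then 24 forever: 55 + 24β/(1−β).
No profitable deviation requires 27/(1−β) ≥ 55 + 24β/(1−β).
Multiplying by (1−β): 27 ≥ 55(1−β) + 24β = 55 − 31β.
So 31β ≥ 28, i.e. β ≥ 28/31.

28/31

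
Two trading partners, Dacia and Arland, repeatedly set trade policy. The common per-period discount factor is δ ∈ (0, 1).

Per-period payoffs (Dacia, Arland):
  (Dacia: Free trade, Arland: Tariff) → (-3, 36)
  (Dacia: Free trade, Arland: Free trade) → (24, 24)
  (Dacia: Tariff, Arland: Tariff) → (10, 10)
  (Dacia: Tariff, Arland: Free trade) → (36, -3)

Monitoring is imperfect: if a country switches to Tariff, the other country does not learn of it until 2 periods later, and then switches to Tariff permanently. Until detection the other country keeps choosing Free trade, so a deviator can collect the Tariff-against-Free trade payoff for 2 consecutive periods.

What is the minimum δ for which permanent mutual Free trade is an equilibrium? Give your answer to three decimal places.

A deviator earns 36 for 2 periods, then 10 forever; cooperating earns 24 forever. Multiplying the IC by (1−δ):
24 ≥ 36(1−δ^2) + 10δ^2, so 26·δ^2 ≥ 12 and δ^2 ≥ 6/13.
δ ≥ (6/13)^(1/2) ≈ 0.679.

0.679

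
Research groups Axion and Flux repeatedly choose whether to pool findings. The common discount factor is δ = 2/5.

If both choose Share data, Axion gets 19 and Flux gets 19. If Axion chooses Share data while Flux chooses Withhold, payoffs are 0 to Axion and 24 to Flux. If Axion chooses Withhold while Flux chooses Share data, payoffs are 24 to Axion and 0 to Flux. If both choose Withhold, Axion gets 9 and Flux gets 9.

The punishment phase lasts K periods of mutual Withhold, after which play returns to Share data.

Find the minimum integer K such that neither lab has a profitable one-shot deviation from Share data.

2

IC: δ(1−δ^K)/(1−δ) ≥ (24−19)/(19−9) = 1/2.
With δ = 2/5: need 1 − δ^K ≥ 1/2·(1−2/5)/(2/5), i.e. δ^K ≤ 0.2500.
Since (2/5)^1 = 0.4000 and (2/5)^2 = 0.1600, the smallest such K is 2.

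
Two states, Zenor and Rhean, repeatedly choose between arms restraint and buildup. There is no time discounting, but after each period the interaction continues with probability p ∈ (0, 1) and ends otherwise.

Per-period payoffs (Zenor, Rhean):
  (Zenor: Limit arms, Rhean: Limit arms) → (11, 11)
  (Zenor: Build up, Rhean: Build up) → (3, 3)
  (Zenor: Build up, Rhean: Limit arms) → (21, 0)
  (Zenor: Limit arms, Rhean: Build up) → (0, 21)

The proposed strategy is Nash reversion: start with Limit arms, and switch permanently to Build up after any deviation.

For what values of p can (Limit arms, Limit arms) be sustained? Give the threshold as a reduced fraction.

5/9

Expected cooperation value is 11 + p·11 + p²·11 + … = 11/(1−p); deviation gives 21 + p·3/(1−p).
11 ≥ 21(1−p) + 3p ⇒ 18p ≥ 10 ⇒ p ≥ 10/18 = 5/9.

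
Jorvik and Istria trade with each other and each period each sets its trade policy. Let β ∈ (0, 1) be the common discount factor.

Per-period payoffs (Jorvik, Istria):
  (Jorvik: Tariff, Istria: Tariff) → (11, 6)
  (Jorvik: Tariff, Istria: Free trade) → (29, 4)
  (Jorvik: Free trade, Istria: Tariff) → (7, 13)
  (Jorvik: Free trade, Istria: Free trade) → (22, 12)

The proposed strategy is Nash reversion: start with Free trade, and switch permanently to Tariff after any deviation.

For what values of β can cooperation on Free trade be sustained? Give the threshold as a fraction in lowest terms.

7/18

For Jorvik: deviation gain 29−22 = 7, per-period punishment loss 22−11 = 11. IC gives β ≥ 7/18.
For Istria: gain 1, loss 6 per period, so β ≥ 1/7.
The tighter constraint is Jorvik's, so cooperation needs β ≥ 7/18.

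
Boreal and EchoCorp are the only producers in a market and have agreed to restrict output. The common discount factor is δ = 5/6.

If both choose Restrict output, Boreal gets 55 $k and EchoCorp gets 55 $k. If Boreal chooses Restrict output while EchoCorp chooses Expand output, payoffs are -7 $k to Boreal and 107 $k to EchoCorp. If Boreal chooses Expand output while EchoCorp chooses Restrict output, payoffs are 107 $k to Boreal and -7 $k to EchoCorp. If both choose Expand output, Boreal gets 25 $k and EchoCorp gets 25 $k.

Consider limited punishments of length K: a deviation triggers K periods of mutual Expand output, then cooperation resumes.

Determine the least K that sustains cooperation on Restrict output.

IC: δ(1−δ^K)/(1−δ) ≥ (107−55)/(55−25) = 26/15.
With δ = 5/6: need 1 − δ^K ≥ 26/15·(1−5/6)/(5/6), i.e. δ^K ≤ 0.6533.
Since (5/6)^2 = 0.6944 and (5/6)^3 = 0.5787, the smallest such K is 3.

3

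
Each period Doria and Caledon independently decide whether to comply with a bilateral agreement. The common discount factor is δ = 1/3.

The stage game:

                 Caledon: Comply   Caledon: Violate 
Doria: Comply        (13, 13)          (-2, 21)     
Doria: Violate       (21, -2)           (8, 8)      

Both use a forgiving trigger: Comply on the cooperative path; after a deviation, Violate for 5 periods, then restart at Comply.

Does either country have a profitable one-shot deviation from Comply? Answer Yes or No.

IC: δ+…+δ^5 ≥ (21−13)/(13−8) = 8/5.
At δ = 1/3: partial sum = 0.4979 < 1.6000. Cooperation not sustainable.

Yes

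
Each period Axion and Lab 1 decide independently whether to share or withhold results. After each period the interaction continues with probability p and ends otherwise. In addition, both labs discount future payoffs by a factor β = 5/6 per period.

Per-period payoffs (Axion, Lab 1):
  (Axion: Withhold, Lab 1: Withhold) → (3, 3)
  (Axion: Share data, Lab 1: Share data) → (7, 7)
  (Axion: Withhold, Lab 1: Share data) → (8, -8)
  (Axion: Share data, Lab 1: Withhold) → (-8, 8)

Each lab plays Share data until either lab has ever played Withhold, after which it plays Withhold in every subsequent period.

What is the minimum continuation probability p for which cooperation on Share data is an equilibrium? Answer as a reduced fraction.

6/25

With continuation probability p and discount β, the effective per-period discount factor is βp.
Grim-trigger IC: βp ≥ (8−7)/(8−3) = 1/5.
So p ≥ (1/5)/(5/6) = 6/25.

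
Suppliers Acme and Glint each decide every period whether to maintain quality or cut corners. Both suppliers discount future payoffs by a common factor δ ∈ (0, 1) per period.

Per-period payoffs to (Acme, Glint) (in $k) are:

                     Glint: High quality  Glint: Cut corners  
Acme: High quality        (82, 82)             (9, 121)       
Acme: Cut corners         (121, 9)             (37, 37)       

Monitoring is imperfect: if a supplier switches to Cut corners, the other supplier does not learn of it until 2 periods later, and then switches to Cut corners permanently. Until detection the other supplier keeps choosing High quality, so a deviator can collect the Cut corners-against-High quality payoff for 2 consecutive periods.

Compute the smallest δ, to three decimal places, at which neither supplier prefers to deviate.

0.681

A deviator earns 121 for 2 periods, then 37 forever; cooperating earns 82 forever. Multiplying the IC by (1−δ):
82 ≥ 121(1−δ^2) + 37δ^2, so 84·δ^2 ≥ 39 and δ^2 ≥ 13/28.
δ ≥ (13/28)^(1/2) ≈ 0.681.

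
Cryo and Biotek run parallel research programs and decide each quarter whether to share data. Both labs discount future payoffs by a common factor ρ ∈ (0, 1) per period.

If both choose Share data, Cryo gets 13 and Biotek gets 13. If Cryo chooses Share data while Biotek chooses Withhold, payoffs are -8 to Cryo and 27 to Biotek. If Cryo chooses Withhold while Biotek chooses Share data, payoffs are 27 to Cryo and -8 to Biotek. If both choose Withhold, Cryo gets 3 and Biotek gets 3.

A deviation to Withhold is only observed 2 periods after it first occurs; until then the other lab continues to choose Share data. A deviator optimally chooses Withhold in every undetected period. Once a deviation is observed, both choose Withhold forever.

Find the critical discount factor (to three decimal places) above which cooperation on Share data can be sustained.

0.764

Deviating for the 2 undetected periods gains 27−13 = 14 per period over cooperation, then loses 13−3 = 10 per period forever once punishment starts.
Gain: 14(1 + ρ + … + ρ^1); loss: 10·ρ^2/(1−ρ).
No profitable deviation ⇔ 14(1−ρ^2) ≤ 10·ρ^2, i.e. ρ^2 ≥ 14/(14+10) = 7/12.
Hence ρ ≥ (7/12)^(1/2) ≈ 0.764.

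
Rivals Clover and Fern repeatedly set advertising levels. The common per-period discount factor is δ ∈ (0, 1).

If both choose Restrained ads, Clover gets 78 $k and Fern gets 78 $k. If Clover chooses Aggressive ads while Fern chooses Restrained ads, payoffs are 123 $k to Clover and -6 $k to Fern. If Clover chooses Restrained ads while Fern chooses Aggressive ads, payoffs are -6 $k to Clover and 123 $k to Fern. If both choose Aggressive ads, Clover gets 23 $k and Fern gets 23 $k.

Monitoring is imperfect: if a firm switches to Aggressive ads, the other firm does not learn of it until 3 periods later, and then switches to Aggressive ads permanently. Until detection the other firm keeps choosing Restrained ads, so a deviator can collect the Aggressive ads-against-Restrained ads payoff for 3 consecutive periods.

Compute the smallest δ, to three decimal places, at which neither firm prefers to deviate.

0.766

A deviator earns 123 for 3 periods, then 23 forever; cooperating earns 78 forever. Multiplying the IC by (1−δ):
78 ≥ 123(1−δ^3) + 23δ^3, so 100·δ^3 ≥ 45 and δ^3 ≥ 9/20.
δ ≥ (9/20)^(1/3) ≈ 0.766.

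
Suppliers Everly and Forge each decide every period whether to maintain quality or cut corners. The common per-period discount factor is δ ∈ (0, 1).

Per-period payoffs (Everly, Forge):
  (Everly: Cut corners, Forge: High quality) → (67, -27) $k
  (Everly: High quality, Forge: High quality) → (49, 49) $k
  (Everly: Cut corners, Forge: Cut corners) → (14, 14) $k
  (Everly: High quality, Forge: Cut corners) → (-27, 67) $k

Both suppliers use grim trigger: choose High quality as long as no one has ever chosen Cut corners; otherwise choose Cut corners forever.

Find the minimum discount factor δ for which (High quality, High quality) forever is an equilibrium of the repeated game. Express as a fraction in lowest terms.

18/53

Cooperation forever yields 49 each period: 49/(1−δ).
Deviating yields 67 once, then 14 forever: 67 + 14δ/(1−δ).
No profitable deviation requires 49/(1−δ) ≥ 67 + 14δ/(1−δ).
Multiplying by (1−δ): 49 ≥ 67(1−δ) + 14δ = 67 − 53δ.
So 53δ ≥ 18, i.e. δ ≥ 18/53.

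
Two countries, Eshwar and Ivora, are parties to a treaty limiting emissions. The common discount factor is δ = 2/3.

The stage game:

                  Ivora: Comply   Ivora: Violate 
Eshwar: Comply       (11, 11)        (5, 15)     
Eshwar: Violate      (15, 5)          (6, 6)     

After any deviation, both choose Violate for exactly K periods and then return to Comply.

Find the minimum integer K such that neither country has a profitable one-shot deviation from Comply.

2

IC: δ(1−δ^K)/(1−δ) ≥ (15−11)/(11−6) = 4/5.
With δ = 2/3: need 1 − δ^K ≥ 4/5·(1−2/3)/(2/3), i.e. δ^K ≤ 0.6000.
Since (2/3)^1 = 0.6667 and (2/3)^2 = 0.4444, the smallest such K is 2.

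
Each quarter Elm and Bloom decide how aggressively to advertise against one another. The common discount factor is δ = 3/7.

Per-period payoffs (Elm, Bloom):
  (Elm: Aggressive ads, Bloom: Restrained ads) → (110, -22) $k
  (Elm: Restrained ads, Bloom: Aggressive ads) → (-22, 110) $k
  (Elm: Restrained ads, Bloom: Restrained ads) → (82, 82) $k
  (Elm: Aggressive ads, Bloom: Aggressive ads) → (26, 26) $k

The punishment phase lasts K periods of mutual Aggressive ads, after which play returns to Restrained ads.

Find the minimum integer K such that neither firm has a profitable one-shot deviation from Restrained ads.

IC: δ(1−δ^K)/(1−δ) ≥ (110−82)/(82−26) = 1/2.
With δ = 3/7: need 1 − δ^K ≥ 1/2·(1−3/7)/(3/7), i.e. δ^K ≤ 0.3333.
Since (3/7)^1 = 0.4286 and (3/7)^2 = 0.1837, the smallest such K is 2.

2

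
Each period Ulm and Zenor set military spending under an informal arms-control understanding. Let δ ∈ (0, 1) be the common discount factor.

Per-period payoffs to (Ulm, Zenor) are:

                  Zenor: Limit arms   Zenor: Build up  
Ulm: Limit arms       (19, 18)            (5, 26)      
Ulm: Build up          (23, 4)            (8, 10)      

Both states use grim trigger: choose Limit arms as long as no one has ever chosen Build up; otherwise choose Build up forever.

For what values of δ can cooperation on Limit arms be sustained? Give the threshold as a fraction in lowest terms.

Ulm's threshold: (23−19)/(23−8) = 4/15.
Zenor's threshold: (26−18)/(26−10) = 1/2.
4/15 < 1/2, so Zenor binds and δ* = 1/2.

1/2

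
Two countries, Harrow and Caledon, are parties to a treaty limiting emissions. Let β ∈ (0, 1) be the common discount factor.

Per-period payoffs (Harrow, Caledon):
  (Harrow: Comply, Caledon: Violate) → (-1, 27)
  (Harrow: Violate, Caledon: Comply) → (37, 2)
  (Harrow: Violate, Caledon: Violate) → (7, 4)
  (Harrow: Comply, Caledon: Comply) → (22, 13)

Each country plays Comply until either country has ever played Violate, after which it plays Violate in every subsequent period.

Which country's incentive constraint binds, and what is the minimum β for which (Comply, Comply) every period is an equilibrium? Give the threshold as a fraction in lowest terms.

Caledon; β ≥ 14/23

Harrow's threshold: (37−22)/(37−7) = 1/2.
Caledon's threshold: (27−13)/(27−4) = 14/23.
1/2 < 14/23, so Caledon binds and β* = 14/23.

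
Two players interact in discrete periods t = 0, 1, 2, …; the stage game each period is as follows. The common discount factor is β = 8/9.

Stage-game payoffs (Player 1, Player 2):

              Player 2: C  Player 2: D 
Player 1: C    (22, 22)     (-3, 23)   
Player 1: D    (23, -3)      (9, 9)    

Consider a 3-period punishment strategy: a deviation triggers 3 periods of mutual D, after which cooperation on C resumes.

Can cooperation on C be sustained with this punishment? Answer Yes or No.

A one-shot deviation gives 23 now, then 9 for 3 periods, then back to 22.
Gain from deviating: (23−22) today; loss: (22−9) in each of the next 3 periods.
No-deviation condition: (22−9)(β+…+β^3) ≥ 23−22, i.e. β+…+β^3 ≥ 1/13.
At β = 8/9: β+…+β^3 = 2.3813 ≥ 0.0769.
So cooperation is sustainable.

Yes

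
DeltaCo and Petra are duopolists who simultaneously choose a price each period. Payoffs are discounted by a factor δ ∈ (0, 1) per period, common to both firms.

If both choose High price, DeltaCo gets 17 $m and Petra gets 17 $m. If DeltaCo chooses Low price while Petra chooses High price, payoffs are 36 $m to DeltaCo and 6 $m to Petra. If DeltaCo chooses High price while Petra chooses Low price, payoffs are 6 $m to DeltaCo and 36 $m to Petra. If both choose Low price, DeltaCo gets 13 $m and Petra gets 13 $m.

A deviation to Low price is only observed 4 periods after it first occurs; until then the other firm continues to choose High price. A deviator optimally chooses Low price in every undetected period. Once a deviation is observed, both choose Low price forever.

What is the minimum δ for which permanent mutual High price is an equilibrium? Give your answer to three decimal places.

0.953

A deviator earns 36 for 4 periods, then 13 forever; cooperating earns 17 forever. Multiplying the IC by (1−δ):
17 ≥ 36(1−δ^4) + 13δ^4, so 23·δ^4 ≥ 19 and δ^4 ≥ 19/23.
δ ≥ (19/23)^(1/4) ≈ 0.953.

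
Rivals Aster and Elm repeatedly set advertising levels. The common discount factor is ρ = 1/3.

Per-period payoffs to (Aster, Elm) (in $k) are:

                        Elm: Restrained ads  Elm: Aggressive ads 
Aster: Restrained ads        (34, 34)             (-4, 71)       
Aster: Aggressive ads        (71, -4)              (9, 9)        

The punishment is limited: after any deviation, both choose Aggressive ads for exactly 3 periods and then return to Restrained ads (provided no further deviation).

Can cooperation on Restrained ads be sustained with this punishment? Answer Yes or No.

No

IC: ρ+…+ρ^3 ≥ (71−34)/(34−9) = 37/25.
At ρ = 1/3: partial sum = 0.4815 < 1.4800. Cooperation not sustainable.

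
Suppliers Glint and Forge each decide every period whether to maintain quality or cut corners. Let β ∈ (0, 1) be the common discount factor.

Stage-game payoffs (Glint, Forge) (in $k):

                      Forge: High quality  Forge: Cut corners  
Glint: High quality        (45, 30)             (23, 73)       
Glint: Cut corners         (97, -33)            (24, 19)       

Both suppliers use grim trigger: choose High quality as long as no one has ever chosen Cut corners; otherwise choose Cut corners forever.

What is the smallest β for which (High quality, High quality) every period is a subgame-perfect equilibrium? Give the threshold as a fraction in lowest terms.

43/54

Glint's threshold: (97−45)/(97−24) = 52/73.
Forge's threshold: (73−30)/(73−19) = 43/54.
52/73 < 43/54, so Forge binds and β* = 43/54.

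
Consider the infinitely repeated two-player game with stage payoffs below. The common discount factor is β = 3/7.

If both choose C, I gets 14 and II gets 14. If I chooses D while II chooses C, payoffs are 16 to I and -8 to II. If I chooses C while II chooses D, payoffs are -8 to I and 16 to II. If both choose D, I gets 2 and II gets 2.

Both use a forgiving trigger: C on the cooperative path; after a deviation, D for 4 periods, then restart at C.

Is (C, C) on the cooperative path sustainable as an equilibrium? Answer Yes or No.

IC: β+…+β^4 ≥ (16−14)/(14−2) = 1/6.
At β = 3/7: partial sum = 0.7247 ≥ 0.1667. Cooperation sustainable.

Yes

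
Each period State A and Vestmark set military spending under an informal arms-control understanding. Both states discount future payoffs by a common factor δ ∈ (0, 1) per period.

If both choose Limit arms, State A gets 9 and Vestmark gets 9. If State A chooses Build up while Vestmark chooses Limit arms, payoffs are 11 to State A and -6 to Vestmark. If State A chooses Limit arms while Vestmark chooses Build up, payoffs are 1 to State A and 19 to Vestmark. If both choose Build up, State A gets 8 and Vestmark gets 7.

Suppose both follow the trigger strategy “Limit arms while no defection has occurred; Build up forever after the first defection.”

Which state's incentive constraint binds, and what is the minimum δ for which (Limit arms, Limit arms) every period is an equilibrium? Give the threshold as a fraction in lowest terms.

State A: cooperation gives 9 each period; deviation gives 11 once then 8 forever.
  9/(1−δ) ≥ 11 + 8δ/(1−δ) ⇒ δ ≥ 2/3.
Vestmark: cooperation gives 9 each period; deviation gives 19 once then 7 forever.
  δ ≥ 10/12 = 5/6.
Both must hold, so the binding constraint is Vestmark's: δ ≥ 5/6.

Vestmark; δ ≥ 5/6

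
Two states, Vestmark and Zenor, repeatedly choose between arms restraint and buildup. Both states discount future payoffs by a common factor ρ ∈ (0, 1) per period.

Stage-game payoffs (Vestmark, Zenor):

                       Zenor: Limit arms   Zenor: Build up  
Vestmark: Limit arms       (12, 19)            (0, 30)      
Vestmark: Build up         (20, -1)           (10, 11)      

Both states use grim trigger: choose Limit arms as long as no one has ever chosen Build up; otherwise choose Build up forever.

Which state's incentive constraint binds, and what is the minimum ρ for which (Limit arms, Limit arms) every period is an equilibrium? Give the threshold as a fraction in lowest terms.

For Vestmark: deviation gain 20−12 = 8, per-period punishment loss 12−10 = 2. IC gives ρ ≥ 8/10 = 4/5.
For Zenor: gain 11, loss 8 per period, so ρ ≥ 11/19.
The tighter constraint is Vestmark's, so cooperation needs ρ ≥ 4/5.

Vestmark; ρ ≥ 4/5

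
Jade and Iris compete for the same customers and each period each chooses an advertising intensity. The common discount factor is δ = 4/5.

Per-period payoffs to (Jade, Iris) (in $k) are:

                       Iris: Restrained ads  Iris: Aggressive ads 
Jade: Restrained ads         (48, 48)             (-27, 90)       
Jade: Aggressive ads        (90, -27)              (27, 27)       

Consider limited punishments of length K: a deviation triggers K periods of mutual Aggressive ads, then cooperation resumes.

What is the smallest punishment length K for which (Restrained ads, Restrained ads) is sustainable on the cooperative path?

No profitable deviation requires (48−27)(δ+…+δ^K) ≥ 90−48, i.e. δ+…+δ^K ≥ 2 ≈ 2.0000.
With δ = 4/5, the partial sums are K=1: 0.8000, K=2: 1.4400, K=3: 1.9520, K=4: 2.3616.
K = 4 is the first length at which the sum reaches 2.0000.

4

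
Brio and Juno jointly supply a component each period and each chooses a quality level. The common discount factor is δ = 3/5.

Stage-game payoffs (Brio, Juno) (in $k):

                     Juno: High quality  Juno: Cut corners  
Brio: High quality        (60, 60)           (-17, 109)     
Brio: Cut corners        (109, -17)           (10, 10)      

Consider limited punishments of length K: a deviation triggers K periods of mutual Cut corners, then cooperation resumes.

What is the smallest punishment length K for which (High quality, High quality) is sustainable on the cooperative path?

Need Σ_{k=1}^{K} δ^k ≥ (109−60)/(60−10) = 0.9800 at δ = 3/5.
At K = 2 the sum is 0.9600 < 0.9800; at K = 3 it is 1.1760 ≥ 0.9800.
So the minimum punishment length is K = 3.

3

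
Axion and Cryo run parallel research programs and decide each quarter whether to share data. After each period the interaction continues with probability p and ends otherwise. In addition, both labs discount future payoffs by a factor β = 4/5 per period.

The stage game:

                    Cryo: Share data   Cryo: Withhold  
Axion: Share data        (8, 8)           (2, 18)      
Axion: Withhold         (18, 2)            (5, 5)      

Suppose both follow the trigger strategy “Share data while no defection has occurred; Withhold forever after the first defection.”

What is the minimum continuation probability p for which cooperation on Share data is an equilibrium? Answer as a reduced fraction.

With continuation probability p and discount β, the effective per-period discount factor is βp.
Grim-trigger IC: βp ≥ (18−8)/(18−5) = 10/13.
So p ≥ (10/13)/(4/5) = 25/26.

25/26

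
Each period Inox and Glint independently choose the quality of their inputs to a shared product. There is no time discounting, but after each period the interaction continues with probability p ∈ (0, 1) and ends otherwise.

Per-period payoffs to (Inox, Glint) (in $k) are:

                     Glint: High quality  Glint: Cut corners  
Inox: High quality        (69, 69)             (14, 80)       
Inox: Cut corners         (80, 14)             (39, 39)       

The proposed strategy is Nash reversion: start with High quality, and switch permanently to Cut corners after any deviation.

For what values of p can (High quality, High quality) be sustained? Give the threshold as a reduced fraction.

Expected cooperation value is 69 + p·69 + p²·69 + … = 69/(1−p); deviation gives 80 + p·39/(1−p).
69 ≥ 80(1−p) + 39p ⇒ 41p ≥ 11 ⇒ p ≥ 11/41.

11/41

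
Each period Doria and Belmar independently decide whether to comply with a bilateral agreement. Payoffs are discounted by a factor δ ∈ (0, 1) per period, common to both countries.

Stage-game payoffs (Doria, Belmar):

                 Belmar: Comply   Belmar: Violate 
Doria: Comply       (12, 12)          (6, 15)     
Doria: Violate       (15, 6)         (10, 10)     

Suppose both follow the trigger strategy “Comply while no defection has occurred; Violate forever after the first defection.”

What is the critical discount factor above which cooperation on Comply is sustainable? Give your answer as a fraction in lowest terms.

12/(1−δ) ≥ 15 + 10δ/(1−δ)
12 ≥ 15 − 5δ
δ ≥ 3/5.

3/5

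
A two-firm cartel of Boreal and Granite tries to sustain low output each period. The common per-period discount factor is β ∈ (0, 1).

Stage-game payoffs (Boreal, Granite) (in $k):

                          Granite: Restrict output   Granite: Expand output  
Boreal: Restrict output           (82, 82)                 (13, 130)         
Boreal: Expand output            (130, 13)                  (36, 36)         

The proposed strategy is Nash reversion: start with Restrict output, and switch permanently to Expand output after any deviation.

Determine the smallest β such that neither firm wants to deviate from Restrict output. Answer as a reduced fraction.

One-period gain from deviating is 130 − 82 = 48. The loss is 82 − 36 = 46 in every subsequent period, with present value 46·β/(1−β).
Deviation is unprofitable when 46·β/(1−β) ≥ 48, i.e. β/(1−β) ≥ 24/23.
Equivalently β ≥ 48/(48+46) = 24/47.

24/47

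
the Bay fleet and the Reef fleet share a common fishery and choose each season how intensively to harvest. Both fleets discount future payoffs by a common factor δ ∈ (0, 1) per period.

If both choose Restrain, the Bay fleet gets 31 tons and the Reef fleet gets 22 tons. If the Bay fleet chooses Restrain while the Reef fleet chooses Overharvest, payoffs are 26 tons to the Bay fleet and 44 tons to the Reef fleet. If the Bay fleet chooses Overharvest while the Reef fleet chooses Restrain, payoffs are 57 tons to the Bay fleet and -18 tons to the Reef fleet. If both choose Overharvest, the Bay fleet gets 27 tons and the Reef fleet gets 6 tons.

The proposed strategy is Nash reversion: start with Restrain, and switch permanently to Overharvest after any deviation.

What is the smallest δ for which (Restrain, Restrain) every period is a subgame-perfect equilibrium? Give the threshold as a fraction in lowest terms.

the Bay fleet's threshold: (57−31)/(57−27) = 13/15.
the Reef fleet's threshold: (44−22)/(44−6) = 11/19.
13/15 > 11/19, so the Bay fleet binds and δ* = 13/15.

13/15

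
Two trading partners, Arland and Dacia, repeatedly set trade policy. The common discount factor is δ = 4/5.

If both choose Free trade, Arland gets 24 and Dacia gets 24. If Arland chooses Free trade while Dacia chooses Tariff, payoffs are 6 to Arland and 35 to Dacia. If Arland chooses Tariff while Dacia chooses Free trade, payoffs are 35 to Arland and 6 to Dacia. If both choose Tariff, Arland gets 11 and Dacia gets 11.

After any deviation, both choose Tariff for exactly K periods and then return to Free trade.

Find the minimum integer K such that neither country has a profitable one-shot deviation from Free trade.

2

Need Σ_{k=1}^{K} δ^k ≥ (35−24)/(24−11) = 0.8462 at δ = 4/5.
At K = 1 the sum is 0.8000 < 0.8462; at K = 2 it is 1.4400 ≥ 0.8462.
So the minimum punishment length is K = 2.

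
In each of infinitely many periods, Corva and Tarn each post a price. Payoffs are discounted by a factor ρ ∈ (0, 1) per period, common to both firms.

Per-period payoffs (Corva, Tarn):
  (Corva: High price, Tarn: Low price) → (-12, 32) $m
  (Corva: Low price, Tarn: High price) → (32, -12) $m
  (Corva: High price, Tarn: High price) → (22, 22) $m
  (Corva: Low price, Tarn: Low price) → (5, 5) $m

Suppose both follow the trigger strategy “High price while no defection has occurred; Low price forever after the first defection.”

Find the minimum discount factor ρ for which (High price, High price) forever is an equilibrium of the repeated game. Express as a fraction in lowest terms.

Cooperation forever yields 22 each period: 22/(1−ρ).
Deviating yields 32 once, then 5 forever: 32 + 5ρ/(1−ρ).
No profitable deviation requires 22/(1−ρ) ≥ 32 + 5ρ/(1−ρ).
Multiplying by (1−ρ): 22 ≥ 32(1−ρ) + 5ρ = 32 − 27ρ.
So 27ρ ≥ 10, i.e. ρ ≥ 10/27.

10/27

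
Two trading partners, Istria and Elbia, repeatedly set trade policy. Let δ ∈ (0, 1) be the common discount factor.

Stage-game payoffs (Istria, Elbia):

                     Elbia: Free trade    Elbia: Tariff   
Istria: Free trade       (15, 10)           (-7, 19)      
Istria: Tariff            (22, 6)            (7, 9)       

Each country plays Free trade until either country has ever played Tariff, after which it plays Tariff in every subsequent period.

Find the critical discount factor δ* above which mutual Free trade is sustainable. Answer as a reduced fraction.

For Istria: deviation gain 22−15 = 7, per-period punishment loss 15−7 = 8. IC gives δ ≥ 7/15.
For Elbia: gain 9, loss 1 per period, so δ ≥ 9/10.
The tighter constraint is Elbia's, so cooperation needs δ ≥ 9/10.

9/10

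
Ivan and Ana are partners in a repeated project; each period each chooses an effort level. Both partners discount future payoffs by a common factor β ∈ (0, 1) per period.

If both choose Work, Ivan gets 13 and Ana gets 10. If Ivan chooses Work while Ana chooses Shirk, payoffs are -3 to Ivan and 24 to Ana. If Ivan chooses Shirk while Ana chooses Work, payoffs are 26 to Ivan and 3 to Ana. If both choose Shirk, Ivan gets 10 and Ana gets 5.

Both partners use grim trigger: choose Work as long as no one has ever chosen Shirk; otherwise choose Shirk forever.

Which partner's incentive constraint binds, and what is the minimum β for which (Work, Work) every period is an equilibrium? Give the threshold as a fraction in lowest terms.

Ivan's threshold: (26−13)/(26−10) = 13/16.
Ana's threshold: (24−10)/(24−5) = 14/19.
13/16 > 14/19, so Ivan binds and β* = 13/16.

Ivan; β ≥ 13/16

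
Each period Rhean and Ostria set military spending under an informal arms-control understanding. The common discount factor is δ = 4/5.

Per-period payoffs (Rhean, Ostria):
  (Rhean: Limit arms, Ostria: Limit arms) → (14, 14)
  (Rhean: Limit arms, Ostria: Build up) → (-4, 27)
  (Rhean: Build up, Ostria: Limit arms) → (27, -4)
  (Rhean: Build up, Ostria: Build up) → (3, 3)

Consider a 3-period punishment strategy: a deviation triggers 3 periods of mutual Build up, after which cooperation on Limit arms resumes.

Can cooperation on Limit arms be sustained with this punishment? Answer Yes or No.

A one-shot deviation gives 27 now, then 3 for 3 periods, then back to 14.
Gain from deviating: (27−14) today; loss: (14−3) in each of the next 3 periods.
No-deviation condition: (14−3)(δ+…+δ^3) ≥ 27−14, i.e. δ+…+δ^3 ≥ 13/11.
At δ = 4/5: δ+…+δ^3 = 1.9520 ≥ 1.1818.
So cooperation is sustainable.

Yes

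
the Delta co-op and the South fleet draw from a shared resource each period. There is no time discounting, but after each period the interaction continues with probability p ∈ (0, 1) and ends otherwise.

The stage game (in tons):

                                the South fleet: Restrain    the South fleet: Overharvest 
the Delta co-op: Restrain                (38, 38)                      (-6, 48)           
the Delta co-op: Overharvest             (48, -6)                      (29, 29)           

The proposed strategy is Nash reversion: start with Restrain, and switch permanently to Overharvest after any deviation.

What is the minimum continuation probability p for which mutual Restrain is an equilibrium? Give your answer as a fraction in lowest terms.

With no time discounting, the continuation probability p plays the role of the discount factor.
Grim-trigger IC: 38/(1−p) ≥ 48 + 29p/(1−p) ⇒ p ≥ (48−38)/(48−29) = 10/19.

10/19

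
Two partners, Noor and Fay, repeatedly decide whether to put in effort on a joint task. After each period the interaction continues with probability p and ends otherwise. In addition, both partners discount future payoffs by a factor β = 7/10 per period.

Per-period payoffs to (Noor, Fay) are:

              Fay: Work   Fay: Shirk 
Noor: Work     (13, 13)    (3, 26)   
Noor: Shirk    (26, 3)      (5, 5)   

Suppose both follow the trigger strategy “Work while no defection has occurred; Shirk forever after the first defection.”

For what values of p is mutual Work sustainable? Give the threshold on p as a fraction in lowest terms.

Expected continuation weight on next period's payoff is β·p = 7/10·p, which plays the role of the discount factor.
Cooperation requires 7/10·p ≥ (26−13)/(26−5) = 13/21, hence p ≥ 130/147.

130/147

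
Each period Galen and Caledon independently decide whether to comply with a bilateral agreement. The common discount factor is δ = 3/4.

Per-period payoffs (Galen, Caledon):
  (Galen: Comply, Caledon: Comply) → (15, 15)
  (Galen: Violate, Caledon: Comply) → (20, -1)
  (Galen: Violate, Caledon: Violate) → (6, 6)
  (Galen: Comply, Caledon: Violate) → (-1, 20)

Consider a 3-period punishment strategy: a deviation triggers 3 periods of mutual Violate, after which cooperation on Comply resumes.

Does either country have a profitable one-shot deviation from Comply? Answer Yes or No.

IC: δ+…+δ^3 ≥ (20−15)/(15−6) = 5/9.
At δ = 3/4: partial sum = 1.7344 ≥ 0.5556. Cooperation sustainable.

No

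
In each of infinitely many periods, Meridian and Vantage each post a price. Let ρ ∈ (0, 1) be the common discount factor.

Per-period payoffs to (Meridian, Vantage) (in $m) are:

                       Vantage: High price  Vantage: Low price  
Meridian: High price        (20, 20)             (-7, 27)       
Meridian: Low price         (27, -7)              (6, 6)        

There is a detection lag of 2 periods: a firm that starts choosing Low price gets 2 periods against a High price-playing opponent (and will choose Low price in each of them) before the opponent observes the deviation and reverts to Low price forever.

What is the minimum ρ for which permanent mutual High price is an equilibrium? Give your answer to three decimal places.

A deviator earns 27 for 2 periods, then 6 forever; cooperating earns 20 forever. Multiplying the IC by (1−ρ):
20 ≥ 27(1−ρ^2) + 6ρ^2, so 21·ρ^2 ≥ 7 and ρ^2 ≥ 1/3.
ρ ≥ (1/3)^(1/2) ≈ 0.577.

0.577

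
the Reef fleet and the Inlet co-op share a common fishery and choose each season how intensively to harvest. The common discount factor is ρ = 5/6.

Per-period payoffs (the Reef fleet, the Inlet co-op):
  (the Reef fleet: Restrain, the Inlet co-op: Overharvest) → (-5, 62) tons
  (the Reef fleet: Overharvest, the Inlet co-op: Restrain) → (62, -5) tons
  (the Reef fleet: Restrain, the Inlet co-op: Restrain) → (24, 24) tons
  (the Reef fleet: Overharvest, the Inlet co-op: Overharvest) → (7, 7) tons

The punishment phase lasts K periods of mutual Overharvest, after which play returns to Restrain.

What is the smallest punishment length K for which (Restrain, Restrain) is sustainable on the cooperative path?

4

IC: ρ(1−ρ^K)/(1−ρ) ≥ (62−24)/(24−7) = 38/17.
With ρ = 5/6: need 1 − ρ^K ≥ 38/17·(1−5/6)/(5/6), i.e. ρ^K ≤ 0.5529.
Since (5/6)^3 = 0.5787 and (5/6)^4 = 0.4823, the smallest such K is 4.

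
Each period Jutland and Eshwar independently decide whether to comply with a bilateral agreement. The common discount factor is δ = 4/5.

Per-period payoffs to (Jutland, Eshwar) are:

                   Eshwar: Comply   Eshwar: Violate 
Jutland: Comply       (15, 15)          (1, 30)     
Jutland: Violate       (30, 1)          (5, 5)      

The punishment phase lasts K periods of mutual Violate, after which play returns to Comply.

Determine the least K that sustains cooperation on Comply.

3

IC: δ(1−δ^K)/(1−δ) ≥ (30−15)/(15−5) = 3/2.
With δ = 4/5: need 1 − δ^K ≥ 3/2·(1−4/5)/(4/5), i.e. δ^K ≤ 0.6250.
Since (4/5)^2 = 0.6400 and (4/5)^3 = 0.5120, the smallest such K is 3.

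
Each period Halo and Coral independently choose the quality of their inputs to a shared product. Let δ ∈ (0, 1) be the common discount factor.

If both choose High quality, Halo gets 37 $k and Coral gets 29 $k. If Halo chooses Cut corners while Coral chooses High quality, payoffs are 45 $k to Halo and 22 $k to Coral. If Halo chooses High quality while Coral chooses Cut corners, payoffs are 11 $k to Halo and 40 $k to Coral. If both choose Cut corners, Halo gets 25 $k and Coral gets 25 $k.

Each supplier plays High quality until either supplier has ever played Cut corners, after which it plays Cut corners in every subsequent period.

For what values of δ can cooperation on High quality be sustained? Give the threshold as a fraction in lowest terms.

11/15

Halo: cooperation gives 37 each period; deviation gives 45 once then 25 forever.
  37/(1−δ) ≥ 45 + 25δ/(1−δ) ⇒ δ ≥ 8/20 = 2/5.
Coral: cooperation gives 29 each period; deviation gives 40 once then 25 forever.
  δ ≥ 11/15.
Both must hold, so the binding constraint is Coral's: δ ≥ 11/15.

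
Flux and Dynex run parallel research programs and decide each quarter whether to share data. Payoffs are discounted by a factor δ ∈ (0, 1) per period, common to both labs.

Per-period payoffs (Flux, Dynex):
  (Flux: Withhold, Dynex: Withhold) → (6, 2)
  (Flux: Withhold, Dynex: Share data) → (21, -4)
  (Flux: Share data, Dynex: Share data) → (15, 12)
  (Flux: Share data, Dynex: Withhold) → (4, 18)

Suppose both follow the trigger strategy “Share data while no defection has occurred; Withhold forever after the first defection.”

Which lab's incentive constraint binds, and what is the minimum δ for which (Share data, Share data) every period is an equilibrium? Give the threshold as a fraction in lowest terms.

Flux's threshold: (21−15)/(21−6) = 2/5.
Dynex's threshold: (18−12)/(18−2) = 3/8.
2/5 > 3/8, so Flux binds and δ* = 2/5.

Flux; δ ≥ 2/5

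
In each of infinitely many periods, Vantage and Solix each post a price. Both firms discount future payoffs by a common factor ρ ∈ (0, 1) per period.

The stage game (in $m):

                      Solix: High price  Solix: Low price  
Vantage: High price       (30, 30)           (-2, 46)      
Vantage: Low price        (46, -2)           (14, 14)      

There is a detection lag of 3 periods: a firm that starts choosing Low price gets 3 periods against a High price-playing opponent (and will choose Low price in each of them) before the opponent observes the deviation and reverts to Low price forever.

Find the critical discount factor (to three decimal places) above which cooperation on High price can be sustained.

0.794

A deviator earns 46 for 3 periods, then 14 forever; cooperating earns 30 forever. Multiplying the IC by (1−ρ):
30 ≥ 46(1−ρ^3) + 14ρ^3, so 32·ρ^3 ≥ 16 and ρ^3 ≥ 1/2.
ρ ≥ (1/2)^(1/3) ≈ 0.794.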